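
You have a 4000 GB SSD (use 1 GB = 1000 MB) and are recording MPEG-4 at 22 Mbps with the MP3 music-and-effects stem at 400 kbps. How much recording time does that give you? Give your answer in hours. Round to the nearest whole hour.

397 hours

Audio: 400 kbps = 0.400 Mbps.
Total bitrate: 22 + 0.400 = 22.400 Mbps.
Capacity: 4000 GB = 32,000,000 Mb.
Recording time: 32,000,000 / 22.400 = 1,428,571 s ≈ 397 hours.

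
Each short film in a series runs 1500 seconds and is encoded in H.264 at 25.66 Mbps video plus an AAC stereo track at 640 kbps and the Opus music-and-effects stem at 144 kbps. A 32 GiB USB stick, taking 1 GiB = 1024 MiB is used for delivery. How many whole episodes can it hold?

Audio total: 640 + 144 = 784 kbps = 0.784 Mbps.
Total bitrate: 26.444 Mbps.
Per item: 26.444 Mbps × 1500 s = 39,666 Mb = 4,958 MB.
Capacity: 32 GiB = 274,878 Mb; 6.93 items → 6 complete.

6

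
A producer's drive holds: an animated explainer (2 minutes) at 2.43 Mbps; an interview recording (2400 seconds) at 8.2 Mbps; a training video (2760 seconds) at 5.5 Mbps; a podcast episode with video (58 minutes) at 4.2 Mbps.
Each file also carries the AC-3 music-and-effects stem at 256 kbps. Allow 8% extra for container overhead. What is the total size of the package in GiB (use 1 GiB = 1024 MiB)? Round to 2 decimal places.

6.54 GiB

Audio: 256 kbps = 0.256 Mbps.
animated explainer: 2.686 Mbps × 120 s × 1.08 = 348.1 Mb
interview recording: 8.456 Mbps × 2400 s × 1.08 = 21918.0 Mb
training video: 5.756 Mbps × 2760 s × 1.08 = 17157.5 Mb
podcast episode with video: 4.456 Mbps × 3480 s × 1.08 = 16747.4 Mb
Total: 56171.0 Mb = 7021.4 MB.
= 6.539 GiB.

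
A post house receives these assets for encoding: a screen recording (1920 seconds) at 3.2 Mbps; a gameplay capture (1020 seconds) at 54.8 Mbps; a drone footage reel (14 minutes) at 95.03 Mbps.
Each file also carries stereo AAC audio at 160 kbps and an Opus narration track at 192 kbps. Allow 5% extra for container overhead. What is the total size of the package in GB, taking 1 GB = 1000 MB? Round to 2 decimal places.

Audio total: 160 + 192 = 352 kbps = 0.352 Mbps.
screen recording: 3.552 Mbps × 1920 s × 1.05 = 7160.8 Mb
gameplay capture: 55.152 Mbps × 1020 s × 1.05 = 59067.8 Mb
drone footage reel: 95.382 Mbps × 840 s × 1.05 = 84126.9 Mb
Total: 150355.5 Mb = 18794.4 MB.
= 18.79 GB.

18.79 GB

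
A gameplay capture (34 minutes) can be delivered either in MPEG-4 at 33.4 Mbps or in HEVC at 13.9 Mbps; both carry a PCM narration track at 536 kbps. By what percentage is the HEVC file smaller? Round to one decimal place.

57.5%

34 min = 2040 s
Audio: 536 kbps = 0.536 Mbps.
MPEG-4: 33.936 Mbps × 2040 s = 69229.4 Mb = 8.654 GB.
HEVC: 14.436 Mbps × 2040 s = 29449.4 Mb = 3.681 GB.
Reduction: (1 − 3.681/8.654) × 100 = 57.46%.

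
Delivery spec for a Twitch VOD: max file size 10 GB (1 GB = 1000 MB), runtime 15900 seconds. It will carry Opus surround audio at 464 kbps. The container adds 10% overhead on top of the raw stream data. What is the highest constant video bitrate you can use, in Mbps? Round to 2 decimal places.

Budget: 10 GB = 80000.0 Mb.
Stream payload after overhead: 80000.0 / 1.10 = 72727.3 Mb.
Total bitrate budget: 72727.3 Mb / 15900 s = 4.574 Mbps.
Audio: 464 kbps = 0.464 Mbps.
Video: 4.574 − 0.464 = 4.110 Mbps.

4.11 Mbps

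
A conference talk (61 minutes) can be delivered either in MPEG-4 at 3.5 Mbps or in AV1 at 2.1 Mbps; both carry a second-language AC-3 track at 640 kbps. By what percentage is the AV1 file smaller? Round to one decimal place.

33.8%

61 min = 3660 s
Audio: 640 kbps = 0.640 Mbps.
MPEG-4: 4.140 Mbps × 3660 s = 15152.4 Mb = 1.894 GB.
AV1: 2.740 Mbps × 3660 s = 10028.4 Mb = 1.254 GB.
Reduction: (1 − 1.254/1.894) × 100 = 33.82%.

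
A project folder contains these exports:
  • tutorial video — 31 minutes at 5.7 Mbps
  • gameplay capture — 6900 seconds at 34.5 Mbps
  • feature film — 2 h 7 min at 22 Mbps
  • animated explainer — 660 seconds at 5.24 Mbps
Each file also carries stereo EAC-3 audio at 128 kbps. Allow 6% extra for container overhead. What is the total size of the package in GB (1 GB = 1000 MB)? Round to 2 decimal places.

Audio: 128 kbps = 0.128 Mbps.
tutorial video: 5.828 Mbps × 1860 s × 1.06 = 11490.5 Mb
gameplay capture: 34.628 Mbps × 6900 s × 1.06 = 253269.2 Mb
feature film: 22.128 Mbps × 7620 s × 1.06 = 178732.3 Mb
animated explainer: 5.368 Mbps × 660 s × 1.06 = 3755.5 Mb
Total: 447247.4 Mb = 55905.9 MB.
= 55.91 GB.

55.91 GB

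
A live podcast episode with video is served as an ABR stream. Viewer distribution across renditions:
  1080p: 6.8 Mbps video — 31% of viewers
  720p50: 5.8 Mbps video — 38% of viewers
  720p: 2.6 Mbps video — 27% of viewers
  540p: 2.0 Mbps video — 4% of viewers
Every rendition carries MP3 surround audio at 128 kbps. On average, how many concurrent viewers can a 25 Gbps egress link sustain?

Audio: 128 kbps = 0.128 Mbps.
Average per-viewer bitrate: 0.31×6.928 + 0.38×5.928 + 0.27×2.728 + 0.04×2.128 = 5.222 Mbps.
25 Gbps = 25,000 Mbps; 25,000 / 5.222 = 4787.44 → 4787.

4787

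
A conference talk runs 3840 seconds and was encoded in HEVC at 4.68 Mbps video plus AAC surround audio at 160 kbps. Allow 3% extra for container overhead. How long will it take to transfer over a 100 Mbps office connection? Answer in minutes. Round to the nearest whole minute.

Audio: 160 kbps = 0.160 Mbps.
Total bitrate: 4.840 Mbps.
File: 4.840 Mbps × 3840 s = 18585.6 Mb.
With 3% container overhead: ×1.03. → 19143.2 Mb.
At 100 Mbps: 19143.2 / 100 = 191.4 s ≈ 3.19 minutes.

3 minutes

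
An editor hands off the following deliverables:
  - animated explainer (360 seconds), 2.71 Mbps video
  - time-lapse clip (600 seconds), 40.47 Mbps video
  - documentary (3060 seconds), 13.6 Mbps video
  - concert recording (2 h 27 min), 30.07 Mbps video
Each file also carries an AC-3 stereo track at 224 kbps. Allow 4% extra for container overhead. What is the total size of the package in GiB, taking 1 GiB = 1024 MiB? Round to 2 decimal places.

40.56 GiB

Audio: 224 kbps = 0.224 Mbps.
animated explainer: 2.934 Mbps × 360 s × 1.04 = 1098.5 Mb
time-lapse clip: 40.694 Mbps × 600 s × 1.04 = 25393.1 Mb
documentary: 13.824 Mbps × 3060 s × 1.04 = 43993.5 Mb
concert recording: 30.294 Mbps × 8820 s × 1.04 = 277880.8 Mb
Total: 348365.8 Mb = 43545.7 MB.
= 40.56 GiB.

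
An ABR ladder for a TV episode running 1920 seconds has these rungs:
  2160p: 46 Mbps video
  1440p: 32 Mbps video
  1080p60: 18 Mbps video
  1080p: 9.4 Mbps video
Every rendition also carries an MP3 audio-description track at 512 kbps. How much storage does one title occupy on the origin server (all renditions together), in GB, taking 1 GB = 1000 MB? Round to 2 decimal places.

25.79 GB

Audio: 512 kbps = 0.512 Mbps.
Sum of rendition bitrates: (46+0.512) + (32+0.512) + (18+0.512) + (9.4+0.512) = 107.448 Mbps.
× 1920 s = 206,300 Mb = 25,788 MB = 25.79 GB.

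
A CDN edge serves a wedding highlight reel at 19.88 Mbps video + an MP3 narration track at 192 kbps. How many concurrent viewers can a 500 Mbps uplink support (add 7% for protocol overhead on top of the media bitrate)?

23

Audio: 192 kbps = 0.192 Mbps.
Per-viewer media rate: 20.072 Mbps.
On the wire with 7% overhead: 21.477 Mbps.
500 Mbps = 500.0 Mbps; 500.0 / 21.477 = 23.28 → 23 viewers.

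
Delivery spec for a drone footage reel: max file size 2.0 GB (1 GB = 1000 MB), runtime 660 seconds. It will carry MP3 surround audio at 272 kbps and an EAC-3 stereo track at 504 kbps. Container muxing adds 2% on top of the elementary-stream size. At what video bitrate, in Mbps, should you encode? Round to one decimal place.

23.0 Mbps

Budget: 2.0 GB = 16000.0 Mb.
Stream payload after overhead: 16000.0 / 1.02 = 15686.3 Mb.
Total bitrate budget: 15686.3 Mb / 660 s = 23.767 Mbps.
Audio total: 272 + 504 = 776 kbps = 0.776 Mbps.
Video: 23.767 − 0.776 = 22.991 Mbps.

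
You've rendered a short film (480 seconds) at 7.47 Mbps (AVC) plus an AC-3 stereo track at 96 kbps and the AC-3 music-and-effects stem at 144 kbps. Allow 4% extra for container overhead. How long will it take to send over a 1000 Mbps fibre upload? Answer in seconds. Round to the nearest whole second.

4 seconds

Audio total: 96 + 144 = 240 kbps = 0.240 Mbps.
Total bitrate: 7.710 Mbps.
File: 7.710 Mbps × 480 s = 3700.8 Mb.
With 4% container overhead: ×1.04. → 3848.8 Mb.
At 1000 Mbps: 3848.8 / 1000 = 3.8 s ≈ 3.85 seconds.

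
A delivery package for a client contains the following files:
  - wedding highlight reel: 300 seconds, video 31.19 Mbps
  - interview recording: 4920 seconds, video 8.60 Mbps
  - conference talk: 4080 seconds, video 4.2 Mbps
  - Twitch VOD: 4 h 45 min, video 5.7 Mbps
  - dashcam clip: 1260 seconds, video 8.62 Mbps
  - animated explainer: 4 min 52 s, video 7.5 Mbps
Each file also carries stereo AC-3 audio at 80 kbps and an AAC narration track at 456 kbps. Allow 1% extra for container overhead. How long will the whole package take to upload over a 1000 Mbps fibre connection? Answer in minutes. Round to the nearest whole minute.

3 minutes

Audio total: 80 + 456 = 536 kbps = 0.536 Mbps.
wedding highlight reel: 31.726 Mbps × 300 s × 1.01 = 9613.0 Mb
interview recording: 9.136 Mbps × 4920 s × 1.01 = 45398.6 Mb
conference talk: 4.736 Mbps × 4080 s × 1.01 = 19516.1 Mb
Twitch VOD: 6.236 Mbps × 17100 s × 1.01 = 107702.0 Mb
dashcam clip: 9.156 Mbps × 1260 s × 1.01 = 11651.9 Mb
animated explainer: 8.036 Mbps × 292 s × 1.01 = 2370.0 Mb
Total: 196251.6 Mb = 24531.4 MB.
At 1000 Mbps: 196251.6 / 1000 = 196 s ≈ 3.27 minutes.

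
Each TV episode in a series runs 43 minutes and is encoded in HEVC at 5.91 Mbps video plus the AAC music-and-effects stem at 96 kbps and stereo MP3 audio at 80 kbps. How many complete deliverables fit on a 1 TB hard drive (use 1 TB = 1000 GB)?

509

43 min = 2580 s
Audio total: 96 + 80 = 176 kbps = 0.176 Mbps.
Total bitrate: 6.086 Mbps.
Per item: 6.086 Mbps × 2580 s = 15,702 Mb = 1,963 MB.
Capacity: 1 TB = 8,000,000 Mb; 509.49 items → 509 complete.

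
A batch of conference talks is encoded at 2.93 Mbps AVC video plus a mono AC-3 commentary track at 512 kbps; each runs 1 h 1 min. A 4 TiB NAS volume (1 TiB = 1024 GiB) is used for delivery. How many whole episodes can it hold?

1 h 1 min = 61 min = 3660 s
Audio: 512 kbps = 0.512 Mbps.
Total bitrate: 3.442 Mbps.
Per item: 3.442 Mbps × 3660 s = 12,598 Mb = 1,575 MB.
Capacity: 4 TiB = 35,184,372 Mb; 2792.92 items → 2792 complete.

2792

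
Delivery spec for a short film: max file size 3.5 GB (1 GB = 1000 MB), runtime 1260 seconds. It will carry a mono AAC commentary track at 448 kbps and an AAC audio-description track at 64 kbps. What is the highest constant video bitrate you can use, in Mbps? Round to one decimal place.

Budget: 3.5 GB = 28000.0 Mb.
Total bitrate budget: 28000.0 Mb / 1260 s = 22.222 Mbps.
Audio total: 448 + 64 = 512 kbps = 0.512 Mbps.
Video: 22.222 − 0.512 = 21.710 Mbps.

21.7 Mbps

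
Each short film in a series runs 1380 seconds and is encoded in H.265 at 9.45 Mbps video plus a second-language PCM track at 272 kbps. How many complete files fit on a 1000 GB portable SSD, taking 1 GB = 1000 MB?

596

Audio: 272 kbps = 0.272 Mbps.
Total bitrate: 9.722 Mbps.
Per item: 9.722 Mbps × 1380 s = 13,416 Mb = 1,677 MB.
Capacity: 1000 GB = 8,000,000 Mb; 596.29 items → 596 complete.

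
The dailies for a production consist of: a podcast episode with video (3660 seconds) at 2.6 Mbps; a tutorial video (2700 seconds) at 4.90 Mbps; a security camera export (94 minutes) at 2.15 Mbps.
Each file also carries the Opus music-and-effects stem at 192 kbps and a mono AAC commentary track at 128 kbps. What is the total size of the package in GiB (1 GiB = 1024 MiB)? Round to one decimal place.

Audio total: 192 + 128 = 320 kbps = 0.320 Mbps.
podcast episode with video: 2.920 Mbps × 3660 s = 10687.2 Mb
tutorial video: 5.220 Mbps × 2700 s = 14094.0 Mb
security camera export: 2.470 Mbps × 5640 s = 13930.8 Mb
Total: 38712.0 Mb = 4839.0 MB.
= 4.507 GiB.

4.5 GiB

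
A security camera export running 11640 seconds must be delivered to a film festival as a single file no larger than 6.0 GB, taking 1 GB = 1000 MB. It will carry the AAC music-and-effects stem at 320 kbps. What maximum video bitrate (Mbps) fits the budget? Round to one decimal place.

Budget: 6.0 GB = 48000.0 Mb.
Total bitrate budget: 48000.0 Mb / 11640 s = 4.124 Mbps.
Audio: 320 kbps = 0.320 Mbps.
Video: 4.124 − 0.320 = 3.804 Mbps.

3.8 Mbps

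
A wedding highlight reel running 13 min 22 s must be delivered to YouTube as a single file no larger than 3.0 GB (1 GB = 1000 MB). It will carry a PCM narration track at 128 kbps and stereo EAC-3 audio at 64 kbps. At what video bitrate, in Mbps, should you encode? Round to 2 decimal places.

29.73 Mbps

Budget: 3.0 GB = 24000.0 Mb.
13 min 22 s = 802 s
Total bitrate budget: 24000.0 Mb / 802 s = 29.925 Mbps.
Audio total: 128 + 64 = 192 kbps = 0.192 Mbps.
Video: 29.925 − 0.192 = 29.733 Mbps.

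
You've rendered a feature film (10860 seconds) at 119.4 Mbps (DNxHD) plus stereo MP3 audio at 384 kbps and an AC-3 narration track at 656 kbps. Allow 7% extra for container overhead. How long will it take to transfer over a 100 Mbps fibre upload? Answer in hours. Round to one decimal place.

3.9 hours

Audio total: 384 + 656 = 1040 kbps = 1.040 Mbps.
Total bitrate: 120.440 Mbps.
File: 120.440 Mbps × 10860 s = 1307978.4 Mb.
With 7% container overhead: ×1.07. → 1399536.9 Mb.
At 100 Mbps: 1399536.9 / 100 = 13995.4 s ≈ 3.89 hours.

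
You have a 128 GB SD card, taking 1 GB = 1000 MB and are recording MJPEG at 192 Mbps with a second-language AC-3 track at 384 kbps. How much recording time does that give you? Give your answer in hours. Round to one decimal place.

1.5 hours

Audio: 384 kbps = 0.384 Mbps.
Total bitrate: 192 + 0.384 = 192.384 Mbps.
Capacity: 128 GB = 1,024,000 Mb.
Recording time: 1,024,000 / 192.384 = 5,323 s ≈ 1.48 hours.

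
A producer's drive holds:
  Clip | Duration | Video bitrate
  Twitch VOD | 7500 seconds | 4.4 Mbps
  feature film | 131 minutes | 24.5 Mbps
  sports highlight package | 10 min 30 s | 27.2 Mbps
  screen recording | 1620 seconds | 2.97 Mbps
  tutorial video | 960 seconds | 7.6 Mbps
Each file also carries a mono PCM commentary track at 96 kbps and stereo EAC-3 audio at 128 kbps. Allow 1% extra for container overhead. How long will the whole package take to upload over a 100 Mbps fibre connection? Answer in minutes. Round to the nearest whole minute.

Audio total: 96 + 128 = 224 kbps = 0.224 Mbps.
Twitch VOD: 4.624 Mbps × 7500 s × 1.01 = 35026.8 Mb
feature film: 24.724 Mbps × 7860 s × 1.01 = 196273.9 Mb
sports highlight package: 27.424 Mbps × 630 s × 1.01 = 17449.9 Mb
screen recording: 3.194 Mbps × 1620 s × 1.01 = 5226.0 Mb
tutorial video: 7.824 Mbps × 960 s × 1.01 = 7586.2 Mb
Total: 261562.8 Mb = 32695.4 MB.
At 100 Mbps: 261562.8 / 100 = 2616 s ≈ 43.6 minutes.

44 minutes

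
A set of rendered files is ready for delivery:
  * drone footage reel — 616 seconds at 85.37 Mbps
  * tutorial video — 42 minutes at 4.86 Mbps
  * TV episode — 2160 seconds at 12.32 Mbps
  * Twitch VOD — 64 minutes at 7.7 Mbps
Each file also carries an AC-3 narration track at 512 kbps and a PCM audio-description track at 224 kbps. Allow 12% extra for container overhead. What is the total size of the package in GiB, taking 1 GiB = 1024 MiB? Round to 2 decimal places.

Audio total: 512 + 224 = 736 kbps = 0.736 Mbps.
drone footage reel: 86.106 Mbps × 616 s × 1.12 = 59406.3 Mb
tutorial video: 5.596 Mbps × 2520 s × 1.12 = 15794.2 Mb
TV episode: 13.056 Mbps × 2160 s × 1.12 = 31585.1 Mb
Twitch VOD: 8.436 Mbps × 3840 s × 1.12 = 36281.5 Mb
Total: 143067.0 Mb = 17883.4 MB.
= 16.66 GiB.

16.66 GiB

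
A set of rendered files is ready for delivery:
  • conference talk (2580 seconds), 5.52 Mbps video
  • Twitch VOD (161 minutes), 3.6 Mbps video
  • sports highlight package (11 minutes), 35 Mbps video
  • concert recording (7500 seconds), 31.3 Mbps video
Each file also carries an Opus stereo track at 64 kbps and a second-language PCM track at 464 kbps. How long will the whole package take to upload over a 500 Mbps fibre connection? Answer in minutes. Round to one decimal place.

Audio total: 64 + 464 = 528 kbps = 0.528 Mbps.
conference talk: 6.048 Mbps × 2580 s = 15603.8 Mb
Twitch VOD: 4.128 Mbps × 9660 s = 39876.5 Mb
sports highlight package: 35.528 Mbps × 660 s = 23448.5 Mb
concert recording: 31.828 Mbps × 7500 s = 238710.0 Mb
Total: 317638.8 Mb = 39704.8 MB.
At 500 Mbps: 317638.8 / 500 = 635 s ≈ 10.6 minutes.

10.6 minutes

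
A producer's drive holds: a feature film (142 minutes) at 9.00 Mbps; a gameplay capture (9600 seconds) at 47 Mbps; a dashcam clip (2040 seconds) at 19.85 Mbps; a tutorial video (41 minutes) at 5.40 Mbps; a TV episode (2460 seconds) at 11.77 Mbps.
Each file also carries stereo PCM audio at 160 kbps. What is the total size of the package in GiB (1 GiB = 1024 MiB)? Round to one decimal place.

71.6 GiB

Audio: 160 kbps = 0.160 Mbps.
feature film: 9.160 Mbps × 8520 s = 78043.2 Mb
gameplay capture: 47.160 Mbps × 9600 s = 452736.0 Mb
dashcam clip: 20.010 Mbps × 2040 s = 40820.4 Mb
tutorial video: 5.560 Mbps × 2460 s = 13677.6 Mb
TV episode: 11.930 Mbps × 2460 s = 29347.8 Mb
Total: 614625.0 Mb = 76828.1 MB.
= 71.55 GiB.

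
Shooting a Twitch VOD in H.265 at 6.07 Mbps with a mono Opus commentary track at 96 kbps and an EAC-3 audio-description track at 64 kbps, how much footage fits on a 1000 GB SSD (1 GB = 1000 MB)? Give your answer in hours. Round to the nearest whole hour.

357 hours

Audio total: 96 + 64 = 160 kbps = 0.160 Mbps.
Total bitrate: 6.07 + 0.160 = 6.230 Mbps.
Capacity: 1000 GB = 8,000,000 Mb.
Recording time: 8,000,000 / 6.230 = 1,284,109 s ≈ 357 hours.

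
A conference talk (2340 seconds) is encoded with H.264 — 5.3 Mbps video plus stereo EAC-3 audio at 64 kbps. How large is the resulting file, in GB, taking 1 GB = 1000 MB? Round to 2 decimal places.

1.57 GB

Audio: 64 kbps = 0.064 Mbps.
Total bitrate: 5.3 + 0.064 = 5.364 Mbps.
Stream data: 5.364 Mbps × 2340 s = 12551.8 Mb.
12,552 Mb ÷ 8 = 1,569 MB → 1.569 GB.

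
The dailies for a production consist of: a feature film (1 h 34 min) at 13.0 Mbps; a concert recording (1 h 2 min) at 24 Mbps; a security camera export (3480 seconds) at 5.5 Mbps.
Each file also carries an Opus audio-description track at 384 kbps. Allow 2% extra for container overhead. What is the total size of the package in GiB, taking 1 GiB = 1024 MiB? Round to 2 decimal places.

Audio: 384 kbps = 0.384 Mbps.
feature film: 13.384 Mbps × 5640 s × 1.02 = 76995.5 Mb
concert recording: 24.384 Mbps × 3720 s × 1.02 = 92522.6 Mb
security camera export: 5.884 Mbps × 3480 s × 1.02 = 20885.8 Mb
Total: 190404.0 Mb = 23800.5 MB.
= 22.17 GiB.

22.17 GiB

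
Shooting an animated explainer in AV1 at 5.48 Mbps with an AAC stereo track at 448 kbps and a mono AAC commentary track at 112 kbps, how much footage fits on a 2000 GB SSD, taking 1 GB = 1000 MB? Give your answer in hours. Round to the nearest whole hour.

736 hours

Audio total: 448 + 112 = 560 kbps = 0.560 Mbps.
Total bitrate: 5.48 + 0.560 = 6.040 Mbps.
Capacity: 2000 GB = 16,000,000 Mb.
Recording time: 16,000,000 / 6.040 = 2,649,007 s ≈ 736 hours.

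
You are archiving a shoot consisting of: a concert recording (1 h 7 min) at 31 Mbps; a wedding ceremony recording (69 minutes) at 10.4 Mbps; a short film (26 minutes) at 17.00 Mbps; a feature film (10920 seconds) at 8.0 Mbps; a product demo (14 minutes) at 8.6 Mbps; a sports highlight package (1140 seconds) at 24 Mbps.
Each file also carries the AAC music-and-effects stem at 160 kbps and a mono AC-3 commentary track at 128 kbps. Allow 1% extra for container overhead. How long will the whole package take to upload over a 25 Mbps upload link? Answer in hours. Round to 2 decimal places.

3.62 hours

Audio total: 160 + 128 = 288 kbps = 0.288 Mbps.
concert recording: 31.288 Mbps × 4020 s × 1.01 = 127035.5 Mb
wedding ceremony recording: 10.688 Mbps × 4140 s × 1.01 = 44690.8 Mb
short film: 17.288 Mbps × 1560 s × 1.01 = 27239.0 Mb
feature film: 8.288 Mbps × 10920 s × 1.01 = 91410.0 Mb
product demo: 8.888 Mbps × 840 s × 1.01 = 7540.6 Mb
sports highlight package: 24.288 Mbps × 1140 s × 1.01 = 27965.2 Mb
Total: 325881.1 Mb = 40735.1 MB.
At 25 Mbps: 325881.1 / 25 = 13035 s ≈ 3.62 hours.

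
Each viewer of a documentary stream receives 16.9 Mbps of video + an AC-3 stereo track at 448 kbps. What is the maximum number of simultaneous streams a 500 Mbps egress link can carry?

Audio: 448 kbps = 0.448 Mbps.
Per-viewer media rate: 17.348 Mbps.
500 Mbps = 500.0 Mbps; 500.0 / 17.348 = 28.82 → 28 viewers.

28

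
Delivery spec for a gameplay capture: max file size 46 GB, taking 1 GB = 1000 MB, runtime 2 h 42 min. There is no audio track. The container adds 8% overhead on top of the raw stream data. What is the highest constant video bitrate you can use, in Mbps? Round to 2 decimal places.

35.06 Mbps

Budget: 46 GB = 368000.0 Mb.
Stream payload after overhead: 368000.0 / 1.08 = 340740.7 Mb.
2 h 42 min = 162 min = 9720 s
Total bitrate budget: 340740.7 Mb / 9720 s = 35.056 Mbps.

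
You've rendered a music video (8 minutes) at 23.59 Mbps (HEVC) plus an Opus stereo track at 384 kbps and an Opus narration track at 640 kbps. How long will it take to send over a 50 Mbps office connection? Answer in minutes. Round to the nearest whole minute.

8 min = 480 s
Audio total: 384 + 640 = 1024 kbps = 1.024 Mbps.
Total bitrate: 24.614 Mbps.
File: 24.614 Mbps × 480 s = 11814.7 Mb.
At 50 Mbps: 11814.7 / 50 = 236.3 s ≈ 3.94 minutes.

4 minutes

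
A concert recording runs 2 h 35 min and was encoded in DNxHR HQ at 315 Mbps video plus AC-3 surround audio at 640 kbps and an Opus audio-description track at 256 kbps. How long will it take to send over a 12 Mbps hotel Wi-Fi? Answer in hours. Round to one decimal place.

68.0 hours

2 h 35 min = 155 min = 9300 s
Audio total: 640 + 256 = 896 kbps = 0.896 Mbps.
Total bitrate: 315.896 Mbps.
File: 315.896 Mbps × 9300 s = 2937832.8 Mb.
At 12 Mbps: 2937832.8 / 12 = 244819.4 s ≈ 68 hours.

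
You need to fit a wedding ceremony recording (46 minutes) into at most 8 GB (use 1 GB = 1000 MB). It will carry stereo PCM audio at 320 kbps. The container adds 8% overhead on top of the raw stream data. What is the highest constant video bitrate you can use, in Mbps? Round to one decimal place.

Budget: 8 GB = 64000.0 Mb.
Stream payload after overhead: 64000.0 / 1.08 = 59259.3 Mb.
46 min = 2760 s
Total bitrate budget: 59259.3 Mb / 2760 s = 21.471 Mbps.
Audio: 320 kbps = 0.320 Mbps.
Video: 21.471 − 0.320 = 21.151 Mbps.

21.2 Mbps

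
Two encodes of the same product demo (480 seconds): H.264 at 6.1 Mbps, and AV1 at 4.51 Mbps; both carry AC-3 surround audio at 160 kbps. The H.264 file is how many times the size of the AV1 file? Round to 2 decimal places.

1.34

Audio: 160 kbps = 0.160 Mbps.
H.264: 6.260 Mbps × 480 s = 3004.8 Mb = 375.600 MB.
AV1: 4.670 Mbps × 480 s = 2241.6 Mb = 280.200 MB.
Ratio: 375.600 / 280.200 = 1.340.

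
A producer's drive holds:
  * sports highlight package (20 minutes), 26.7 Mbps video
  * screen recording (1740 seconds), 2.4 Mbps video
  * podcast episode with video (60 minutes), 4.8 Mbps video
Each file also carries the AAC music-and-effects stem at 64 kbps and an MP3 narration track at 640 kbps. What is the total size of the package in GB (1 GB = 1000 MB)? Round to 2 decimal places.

Audio total: 64 + 640 = 704 kbps = 0.704 Mbps.
sports highlight package: 27.404 Mbps × 1200 s = 32884.8 Mb
screen recording: 3.104 Mbps × 1740 s = 5401.0 Mb
podcast episode with video: 5.504 Mbps × 3600 s = 19814.4 Mb
Total: 58100.2 Mb = 7262.5 MB.
= 7.263 GB.

7.26 GB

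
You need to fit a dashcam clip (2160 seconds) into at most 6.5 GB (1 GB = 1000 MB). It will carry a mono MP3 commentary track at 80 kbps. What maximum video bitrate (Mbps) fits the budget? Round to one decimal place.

Budget: 6.5 GB = 52000.0 Mb.
Total bitrate budget: 52000.0 Mb / 2160 s = 24.074 Mbps.
Audio: 80 kbps = 0.080 Mbps.
Video: 24.074 − 0.080 = 23.994 Mbps.

24.0 Mbps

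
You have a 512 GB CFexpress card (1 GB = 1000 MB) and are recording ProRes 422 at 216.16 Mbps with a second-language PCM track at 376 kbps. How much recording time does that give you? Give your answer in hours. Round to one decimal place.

Audio: 376 kbps = 0.376 Mbps.
Total bitrate: 216.16 + 0.376 = 216.536 Mbps.
Capacity: 512 GB = 4,096,000 Mb.
Recording time: 4,096,000 / 216.536 = 18,916 s ≈ 5.25 hours.

5.3 hours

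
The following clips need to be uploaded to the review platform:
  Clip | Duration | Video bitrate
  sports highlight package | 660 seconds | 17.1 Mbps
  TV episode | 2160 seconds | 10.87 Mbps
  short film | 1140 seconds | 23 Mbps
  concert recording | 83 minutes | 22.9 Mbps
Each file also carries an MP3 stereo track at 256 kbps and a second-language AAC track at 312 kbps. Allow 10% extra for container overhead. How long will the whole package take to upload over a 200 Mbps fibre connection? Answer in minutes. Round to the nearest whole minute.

17 minutes

Audio total: 256 + 312 = 568 kbps = 0.568 Mbps.
sports highlight package: 17.668 Mbps × 660 s × 1.10 = 12827.0 Mb
TV episode: 11.438 Mbps × 2160 s × 1.10 = 27176.7 Mb
short film: 23.568 Mbps × 1140 s × 1.10 = 29554.3 Mb
concert recording: 23.468 Mbps × 4980 s × 1.10 = 128557.7 Mb
Total: 198115.6 Mb = 24764.5 MB.
At 200 Mbps: 198115.6 / 200 = 991 s ≈ 16.5 minutes.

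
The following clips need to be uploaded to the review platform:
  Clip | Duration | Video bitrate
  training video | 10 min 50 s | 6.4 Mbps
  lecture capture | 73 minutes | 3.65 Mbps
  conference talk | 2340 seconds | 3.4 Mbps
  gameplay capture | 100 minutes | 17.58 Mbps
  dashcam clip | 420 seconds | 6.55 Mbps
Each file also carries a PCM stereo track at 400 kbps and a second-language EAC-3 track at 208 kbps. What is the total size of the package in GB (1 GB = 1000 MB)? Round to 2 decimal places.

Audio total: 400 + 208 = 608 kbps = 0.608 Mbps.
training video: 7.008 Mbps × 650 s = 4555.2 Mb
lecture capture: 4.258 Mbps × 4380 s = 18650.0 Mb
conference talk: 4.008 Mbps × 2340 s = 9378.7 Mb
gameplay capture: 18.188 Mbps × 6000 s = 109128.0 Mb
dashcam clip: 7.158 Mbps × 420 s = 3006.4 Mb
Total: 144718.3 Mb = 18089.8 MB.
= 18.09 GB.

18.09 GB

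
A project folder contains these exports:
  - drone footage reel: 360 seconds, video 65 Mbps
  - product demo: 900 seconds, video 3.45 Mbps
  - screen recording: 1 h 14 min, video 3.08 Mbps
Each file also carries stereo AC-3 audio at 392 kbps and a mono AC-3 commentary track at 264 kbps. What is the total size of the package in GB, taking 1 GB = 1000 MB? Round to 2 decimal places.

5.49 GB

Audio total: 392 + 264 = 656 kbps = 0.656 Mbps.
drone footage reel: 65.656 Mbps × 360 s = 23636.2 Mb
product demo: 4.106 Mbps × 900 s = 3695.4 Mb
screen recording: 3.736 Mbps × 4440 s = 16587.8 Mb
Total: 43919.4 Mb = 5489.9 MB.
= 5.490 GB.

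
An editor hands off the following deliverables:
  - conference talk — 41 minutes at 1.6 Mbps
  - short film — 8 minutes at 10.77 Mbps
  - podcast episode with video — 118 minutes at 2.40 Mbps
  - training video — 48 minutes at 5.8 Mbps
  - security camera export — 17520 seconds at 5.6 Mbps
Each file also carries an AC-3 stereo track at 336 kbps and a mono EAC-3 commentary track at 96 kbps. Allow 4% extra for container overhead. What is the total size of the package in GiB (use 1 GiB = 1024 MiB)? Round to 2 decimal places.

18.65 GiB

Audio total: 336 + 96 = 432 kbps = 0.432 Mbps.
conference talk: 2.032 Mbps × 2460 s × 1.04 = 5198.7 Mb
short film: 11.202 Mbps × 480 s × 1.04 = 5592.0 Mb
podcast episode with video: 2.832 Mbps × 7080 s × 1.04 = 20852.6 Mb
training video: 6.232 Mbps × 2880 s × 1.04 = 18666.1 Mb
security camera export: 6.032 Mbps × 17520 s × 1.04 = 109907.9 Mb
Total: 160217.2 Mb = 20027.2 MB.
= 18.65 GiB.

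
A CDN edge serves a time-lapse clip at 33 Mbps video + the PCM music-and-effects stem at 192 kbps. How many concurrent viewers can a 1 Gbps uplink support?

Audio: 192 kbps = 0.192 Mbps.
Per-viewer media rate: 33.192 Mbps.
1 Gbps = 1,000 Mbps; 1,000 / 33.192 = 30.13 → 30 viewers.

30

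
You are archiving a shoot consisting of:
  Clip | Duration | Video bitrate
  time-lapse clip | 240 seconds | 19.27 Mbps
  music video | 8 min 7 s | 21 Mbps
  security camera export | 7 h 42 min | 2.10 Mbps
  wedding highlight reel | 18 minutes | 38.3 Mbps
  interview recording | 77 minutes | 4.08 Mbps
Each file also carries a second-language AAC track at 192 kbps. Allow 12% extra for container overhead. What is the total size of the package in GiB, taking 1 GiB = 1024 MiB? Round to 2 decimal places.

18.23 GiB

Audio: 192 kbps = 0.192 Mbps.
time-lapse clip: 19.462 Mbps × 240 s × 1.12 = 5231.4 Mb
music video: 21.192 Mbps × 487 s × 1.12 = 11559.0 Mb
security camera export: 2.292 Mbps × 27720 s × 1.12 = 71158.3 Mb
wedding highlight reel: 38.492 Mbps × 1080 s × 1.12 = 46559.9 Mb
interview recording: 4.272 Mbps × 4620 s × 1.12 = 22105.0 Mb
Total: 156613.7 Mb = 19576.7 MB.
= 18.23 GiB.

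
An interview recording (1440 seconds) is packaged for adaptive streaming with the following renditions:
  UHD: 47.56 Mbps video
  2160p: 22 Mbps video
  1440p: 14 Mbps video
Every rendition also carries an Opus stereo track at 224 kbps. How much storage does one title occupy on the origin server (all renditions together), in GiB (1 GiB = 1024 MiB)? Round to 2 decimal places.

14.12 GiB

Audio: 224 kbps = 0.224 Mbps.
Sum of rendition bitrates: (47.56+0.224) + (22+0.224) + (14+0.224) = 84.232 Mbps.
× 1440 s = 121,294 Mb = 15,162 MB = 14.12 GiB.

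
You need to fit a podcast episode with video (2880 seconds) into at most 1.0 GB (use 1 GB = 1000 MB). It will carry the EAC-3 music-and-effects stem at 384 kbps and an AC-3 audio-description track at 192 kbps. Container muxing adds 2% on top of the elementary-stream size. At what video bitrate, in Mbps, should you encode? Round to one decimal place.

2.1 Mbps

Budget: 1.0 GB = 8000.0 Mb.
Stream payload after overhead: 8000.0 / 1.02 = 7843.1 Mb.
Total bitrate budget: 7843.1 Mb / 2880 s = 2.723 Mbps.
Audio total: 384 + 192 = 576 kbps = 0.576 Mbps.
Video: 2.723 − 0.576 = 2.147 Mbps.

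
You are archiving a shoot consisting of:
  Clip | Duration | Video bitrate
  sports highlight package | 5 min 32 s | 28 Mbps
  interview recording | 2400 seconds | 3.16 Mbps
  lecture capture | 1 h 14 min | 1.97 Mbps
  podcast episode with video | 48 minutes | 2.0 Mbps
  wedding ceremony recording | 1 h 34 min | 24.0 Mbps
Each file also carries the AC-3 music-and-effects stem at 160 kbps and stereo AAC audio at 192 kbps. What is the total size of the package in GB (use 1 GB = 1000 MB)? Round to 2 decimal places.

Audio total: 160 + 192 = 352 kbps = 0.352 Mbps.
sports highlight package: 28.352 Mbps × 332 s = 9412.9 Mb
interview recording: 3.512 Mbps × 2400 s = 8428.8 Mb
lecture capture: 2.322 Mbps × 4440 s = 10309.7 Mb
podcast episode with video: 2.352 Mbps × 2880 s = 6773.8 Mb
wedding ceremony recording: 24.352 Mbps × 5640 s = 137345.3 Mb
Total: 172270.4 Mb = 21533.8 MB.
= 21.53 GB.

21.53 GB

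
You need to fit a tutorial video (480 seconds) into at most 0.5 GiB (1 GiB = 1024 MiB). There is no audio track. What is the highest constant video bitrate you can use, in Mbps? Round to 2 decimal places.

8.95 Mbps

Budget: 0.5 GiB = 4295.0 Mb.
Total bitrate budget: 4295.0 Mb / 480 s = 8.948 Mbps.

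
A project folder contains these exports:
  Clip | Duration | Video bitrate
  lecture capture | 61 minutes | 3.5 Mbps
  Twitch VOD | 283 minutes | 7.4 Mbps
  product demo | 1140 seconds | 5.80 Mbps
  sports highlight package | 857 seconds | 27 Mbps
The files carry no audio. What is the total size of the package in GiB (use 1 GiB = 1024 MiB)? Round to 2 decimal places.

lecture capture: 3.500 Mbps × 3660 s = 12810.0 Mb
Twitch VOD: 7.400 Mbps × 16980 s = 125652.0 Mb
product demo: 5.800 Mbps × 1140 s = 6612.0 Mb
sports highlight package: 27.000 Mbps × 857 s = 23139.0 Mb
Total: 168213.0 Mb = 21026.6 MB.
= 19.58 GiB.

19.58 GiB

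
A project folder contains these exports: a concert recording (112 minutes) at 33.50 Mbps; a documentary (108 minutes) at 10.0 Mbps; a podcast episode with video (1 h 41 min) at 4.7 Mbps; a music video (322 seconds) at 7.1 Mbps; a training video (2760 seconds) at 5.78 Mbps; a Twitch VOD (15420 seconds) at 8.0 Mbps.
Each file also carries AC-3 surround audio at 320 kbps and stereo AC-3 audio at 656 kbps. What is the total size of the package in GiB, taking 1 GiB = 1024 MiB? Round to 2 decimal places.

57.84 GiB

Audio total: 320 + 656 = 976 kbps = 0.976 Mbps.
concert recording: 34.476 Mbps × 6720 s = 231678.7 Mb
documentary: 10.976 Mbps × 6480 s = 71124.5 Mb
podcast episode with video: 5.676 Mbps × 6060 s = 34396.6 Mb
music video: 8.076 Mbps × 322 s = 2600.5 Mb
training video: 6.756 Mbps × 2760 s = 18646.6 Mb
Twitch VOD: 8.976 Mbps × 15420 s = 138409.9 Mb
Total: 496856.7 Mb = 62107.1 MB.
= 57.84 GiB.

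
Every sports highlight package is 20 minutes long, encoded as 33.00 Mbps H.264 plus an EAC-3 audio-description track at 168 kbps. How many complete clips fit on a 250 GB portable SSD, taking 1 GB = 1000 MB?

50

20 min = 1200 s
Audio: 168 kbps = 0.168 Mbps.
Total bitrate: 33.168 Mbps.
Per item: 33.168 Mbps × 1200 s = 39,802 Mb = 4,975 MB.
Capacity: 250 GB = 2,000,000 Mb; 50.25 items → 50 complete.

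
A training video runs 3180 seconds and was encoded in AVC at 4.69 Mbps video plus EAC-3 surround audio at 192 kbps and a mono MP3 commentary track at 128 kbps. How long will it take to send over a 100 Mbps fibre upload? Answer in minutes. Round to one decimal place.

Audio total: 192 + 128 = 320 kbps = 0.320 Mbps.
Total bitrate: 5.010 Mbps.
File: 5.010 Mbps × 3180 s = 15931.8 Mb.
At 100 Mbps: 15931.8 / 100 = 159.3 s ≈ 2.66 minutes.

2.7 minutes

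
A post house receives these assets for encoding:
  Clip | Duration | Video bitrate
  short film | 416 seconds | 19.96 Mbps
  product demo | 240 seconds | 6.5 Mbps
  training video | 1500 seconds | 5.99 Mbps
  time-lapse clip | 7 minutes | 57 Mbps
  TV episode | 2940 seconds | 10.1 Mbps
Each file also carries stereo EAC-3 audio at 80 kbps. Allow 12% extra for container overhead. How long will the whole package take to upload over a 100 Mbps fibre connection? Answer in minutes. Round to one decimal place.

Audio: 80 kbps = 0.080 Mbps.
short film: 20.040 Mbps × 416 s × 1.12 = 9337.0 Mb
product demo: 6.580 Mbps × 240 s × 1.12 = 1768.7 Mb
training video: 6.070 Mbps × 1500 s × 1.12 = 10197.6 Mb
time-lapse clip: 57.080 Mbps × 420 s × 1.12 = 26850.4 Mb
TV episode: 10.180 Mbps × 2940 s × 1.12 = 33520.7 Mb
Total: 81674.5 Mb = 10209.3 MB.
At 100 Mbps: 81674.5 / 100 = 817 s ≈ 13.6 minutes.

13.6 minutes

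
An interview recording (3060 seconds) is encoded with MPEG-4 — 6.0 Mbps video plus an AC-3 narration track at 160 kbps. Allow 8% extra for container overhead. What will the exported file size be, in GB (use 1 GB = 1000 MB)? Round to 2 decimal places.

2.54 GB

Audio: 160 kbps = 0.160 Mbps.
Total bitrate: 6.0 + 0.160 = 6.160 Mbps.
Stream data: 6.160 Mbps × 3060 s = 18849.6 Mb.
With 8% container overhead: ×1.08.
20,358 Mb ÷ 8 = 2,545 MB → 2.545 GB.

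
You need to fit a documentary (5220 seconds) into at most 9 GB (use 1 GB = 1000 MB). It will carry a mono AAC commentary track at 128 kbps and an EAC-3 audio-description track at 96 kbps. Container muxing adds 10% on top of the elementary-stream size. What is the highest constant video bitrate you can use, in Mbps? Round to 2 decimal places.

Budget: 9 GB = 72000.0 Mb.
Stream payload after overhead: 72000.0 / 1.10 = 65454.5 Mb.
Total bitrate budget: 65454.5 Mb / 5220 s = 12.539 Mbps.
Audio total: 128 + 96 = 224 kbps = 0.224 Mbps.
Video: 12.539 − 0.224 = 12.315 Mbps.

12.32 Mbps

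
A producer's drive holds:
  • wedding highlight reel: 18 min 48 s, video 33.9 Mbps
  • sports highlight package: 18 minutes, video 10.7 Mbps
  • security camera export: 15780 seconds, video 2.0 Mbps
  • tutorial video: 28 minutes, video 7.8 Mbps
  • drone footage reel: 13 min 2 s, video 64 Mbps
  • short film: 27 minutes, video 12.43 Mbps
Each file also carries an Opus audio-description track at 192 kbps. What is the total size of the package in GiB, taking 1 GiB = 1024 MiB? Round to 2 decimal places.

Audio: 192 kbps = 0.192 Mbps.
wedding highlight reel: 34.092 Mbps × 1128 s = 38455.8 Mb
sports highlight package: 10.892 Mbps × 1080 s = 11763.4 Mb
security camera export: 2.192 Mbps × 15780 s = 34589.8 Mb
tutorial video: 7.992 Mbps × 1680 s = 13426.6 Mb
drone footage reel: 64.192 Mbps × 782 s = 50198.1 Mb
short film: 12.622 Mbps × 1620 s = 20447.6 Mb
Total: 168881.2 Mb = 21110.2 MB.
= 19.66 GiB.

19.66 GiB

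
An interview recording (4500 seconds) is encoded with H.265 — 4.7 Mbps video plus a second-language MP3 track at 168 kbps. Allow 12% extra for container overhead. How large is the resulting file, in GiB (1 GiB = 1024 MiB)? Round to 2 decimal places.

2.86 GiB

Audio: 168 kbps = 0.168 Mbps.
Total bitrate: 4.7 + 0.168 = 4.868 Mbps.
Stream data: 4.868 Mbps × 4500 s = 21906.0 Mb.
With 12% container overhead: ×1.12.
24,535 Mb = 3,066,840,000 bytes ÷ 1,073,741,824 = 2.856 GiB.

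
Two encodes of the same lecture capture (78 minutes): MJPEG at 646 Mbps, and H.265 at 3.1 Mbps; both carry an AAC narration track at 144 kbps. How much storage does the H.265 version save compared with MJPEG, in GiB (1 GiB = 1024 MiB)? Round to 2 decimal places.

350.27 GiB

78 min = 4680 s
Audio: 144 kbps = 0.144 Mbps.
MJPEG: 646.144 Mbps × 4680 s = 3023953.9 Mb = 352.035 GiB.
H.265: 3.244 Mbps × 4680 s = 15181.9 Mb = 1.767 GiB.
Saving: 352.035 − 1.767 = 350.267 GiB.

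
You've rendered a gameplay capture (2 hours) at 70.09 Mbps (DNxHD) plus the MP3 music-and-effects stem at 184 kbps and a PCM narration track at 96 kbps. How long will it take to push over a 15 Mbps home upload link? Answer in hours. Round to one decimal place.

2 h = 7200 s
Audio total: 184 + 96 = 280 kbps = 0.280 Mbps.
Total bitrate: 70.370 Mbps.
File: 70.370 Mbps × 7200 s = 506664.0 Mb.
At 15 Mbps: 506664.0 / 15 = 33777.6 s ≈ 9.38 hours.

9.4 hours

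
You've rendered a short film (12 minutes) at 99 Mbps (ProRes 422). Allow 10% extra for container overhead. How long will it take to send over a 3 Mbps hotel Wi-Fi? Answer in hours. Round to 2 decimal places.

12 min = 720 s
File: 99.000 Mbps × 720 s = 71280.0 Mb.
With 10% container overhead: ×1.10. → 78408.0 Mb.
At 3 Mbps: 78408.0 / 3 = 26136.0 s ≈ 7.26 hours.

7.26 hours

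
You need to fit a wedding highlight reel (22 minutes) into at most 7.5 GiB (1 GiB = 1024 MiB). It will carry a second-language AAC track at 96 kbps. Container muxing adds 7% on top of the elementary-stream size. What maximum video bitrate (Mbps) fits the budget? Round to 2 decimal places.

Budget: 7.5 GiB = 64424.5 Mb.
Stream payload after overhead: 64424.5 / 1.07 = 60209.8 Mb.
22 min = 1320 s
Total bitrate budget: 60209.8 Mb / 1320 s = 45.614 Mbps.
Audio: 96 kbps = 0.096 Mbps.
Video: 45.614 − 0.096 = 45.518 Mbps.

45.52 Mbps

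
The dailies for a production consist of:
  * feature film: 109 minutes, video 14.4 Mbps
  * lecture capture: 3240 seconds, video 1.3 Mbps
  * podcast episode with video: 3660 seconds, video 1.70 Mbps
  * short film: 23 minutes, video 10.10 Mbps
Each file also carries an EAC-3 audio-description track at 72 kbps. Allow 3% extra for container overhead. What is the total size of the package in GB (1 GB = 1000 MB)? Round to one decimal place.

15.4 GB

Audio: 72 kbps = 0.072 Mbps.
feature film: 14.472 Mbps × 6540 s × 1.03 = 97486.3 Mb
lecture capture: 1.372 Mbps × 3240 s × 1.03 = 4578.6 Mb
podcast episode with video: 1.772 Mbps × 3660 s × 1.03 = 6680.1 Mb
short film: 10.172 Mbps × 1380 s × 1.03 = 14458.5 Mb
Total: 123203.5 Mb = 15400.4 MB.
= 15.40 GB.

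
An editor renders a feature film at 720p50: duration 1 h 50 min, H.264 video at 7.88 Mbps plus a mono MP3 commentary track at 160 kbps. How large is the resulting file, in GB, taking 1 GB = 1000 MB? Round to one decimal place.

1 h 50 min = 110 min = 6600 s
Audio: 160 kbps = 0.160 Mbps.
Total bitrate: 7.88 + 0.160 = 8.040 Mbps.
Stream data: 8.040 Mbps × 6600 s = 53064.0 Mb.
53,064 Mb ÷ 8 = 6,633 MB → 6.633 GB.

6.6 GB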